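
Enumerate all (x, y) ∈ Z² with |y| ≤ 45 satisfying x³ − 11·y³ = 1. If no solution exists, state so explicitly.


The equation is x³ - 11y³ = 1. For fixed y, x³ = 11·y³ + 1, so a solution requires the RHS to be a perfect cube.
Strategy: iterate y from -45 to 45, compute RHS = 11·y³ + 1, and check whether it is a (positive or negative) perfect cube.
Check small values of y:
  y = 0: RHS = 1 = (1)³ ⇒ x = 1 works.
  y = 1: RHS = 12 is not a perfect cube.
  y = -1: RHS = -10 is not a perfect cube.
  y = 2: RHS = 89 is not a perfect cube.
  y = -2: RHS = -87 is not a perfect cube.
  y = 3: RHS = 298 is not a perfect cube.
  y = -3: RHS = -296 is not a perfect cube.
Continuing the search up to |y| = 45 finds no further solutions beyond those listed.
Collected solutions: (1, 0).

Solutions (with |y| ≤ 45): (1, 0).


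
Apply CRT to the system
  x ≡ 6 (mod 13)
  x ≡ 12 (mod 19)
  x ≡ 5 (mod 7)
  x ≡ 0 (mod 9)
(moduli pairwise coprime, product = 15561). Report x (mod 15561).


Product of moduli M = 13 · 19 · 7 · 9 = 15561.
Merge one congruence at a time:
  Start: x ≡ 6 (mod 13).
  Combine with x ≡ 12 (mod 19); new modulus lcm = 247.
    Write x = 6 + 13·t and substitute into x ≡ 12 (mod 19): 13·t ≡ 12 − 6 = 6 (mod 19).
    The inverse of 13 mod 19 is 3 (since 13·3 = 39 = 2·19 + 1), so t ≡ 3·6 = 18 ≡ 18 (mod 19).
    Then x = 6 + 13·18 = 240, valid modulo lcm(13, 19) = 247: x ≡ 240 (mod 247).
  Combine with x ≡ 5 (mod 7); new modulus lcm = 1729.
    Write x = 240 + 247·t and substitute into x ≡ 5 (mod 7): 247·t ≡ 5 − 240 = -235 (mod 7).
    Reduce coefficients mod 7: 2·t ≡ 3 (mod 7).
    The inverse of 2 mod 7 is 4 (since 2·4 = 8 = 1·7 + 1), so t ≡ 4·3 = 12 ≡ 5 (mod 7).
    Then x = 240 + 247·5 = 1475, valid modulo lcm(247, 7) = 1729: x ≡ 1475 (mod 1729).
  Combine with x ≡ 0 (mod 9); new modulus lcm = 15561.
    Write x = 1475 + 1729·t and substitute into x ≡ 0 (mod 9): 1729·t ≡ 0 − 1475 = -1475 (mod 9).
    Reduce coefficients mod 9: 1·t ≡ 1 (mod 9).
    So t ≡ 1 (mod 9).
    Then x = 1475 + 1729·1 = 3204, valid modulo lcm(1729, 9) = 15561: x ≡ 3204 (mod 15561).
Verify against each original: 3204 mod 13 = 6, 3204 mod 19 = 12, 3204 mod 7 = 5, 3204 mod 9 = 0.

x ≡ 3204 (mod 15561).


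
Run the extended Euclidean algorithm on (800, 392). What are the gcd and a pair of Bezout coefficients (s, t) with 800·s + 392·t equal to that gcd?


Euclidean algorithm on (800, 392) — divide until remainder is 0:
  800 = 2 · 392 + 16
  392 = 24 · 16 + 8
  16 = 2 · 8 + 0
gcd(800, 392) = 8.
Track Bezout coefficients alongside the remainders: start with r₀ = 800 = a·1 + b·0 (s = 1, t = 0) and r₁ = 392 = a·0 + b·1 (s = 0, t = 1); each new remainder r_{k+1} = r_{k-1} − q_k·r_k inherits s_{k+1} = s_{k-1} − q_k·s_k, t_{k+1} = t_{k-1} − q_k·t_k, so r_k = a·s_k + b·t_k at every step:
  q = 2: r = 16, s = 1 − 2·0 = 1, t = 0 − 2·1 = -2  (check: 800·1 + 392·(-2) = 16)
  q = 24: r = 8, s = 0 − 24·1 = -24, t = 1 − 24·(-2) = 49  (check: 800·(-24) + 392·49 = 8)
The row with r = 8 (the gcd) gives the Bezout coefficients s = -24, t = 49.
Result: 800 · (-24) + 392 · (49) = 8.

gcd(800, 392) = 8; s = -24, t = 49 (check: 800·(-24) + 392·49 = 8).


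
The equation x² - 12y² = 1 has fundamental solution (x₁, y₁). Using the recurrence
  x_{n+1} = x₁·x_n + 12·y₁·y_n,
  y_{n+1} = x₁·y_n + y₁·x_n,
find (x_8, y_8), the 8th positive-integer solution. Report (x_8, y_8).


Step 1: Find the fundamental solution (x₁, y₁) of x² - 12y² = 1.
  Expand √12 as a continued fraction. a₀ = ⌊√12⌋ = 3; iterate m_{k+1} = d_k·a_k − m_k, d_{k+1} = (12 − m_{k+1}²)/d_k, a_{k+1} = ⌊(a₀ + m_{k+1})/d_{k+1}⌋ (starting m₀ = 0, d₀ = 1), with convergents p_k = a_k·p_{k-1} + p_{k-2}, q_k = a_k·q_{k-1} + q_{k-2} (p₋₁ = 1, q₋₁ = 0):
  k = 0: a₀ = 3; p₀/q₀ = 3/1; p₀² − 12·q₀² = 9 − 12 = -3.
  k = 1: m = 3, d = 3, a = ⌊(3 + 3)/3⌋ = 2; p/q = (2·3 + 1)/(2·1 + 0) = 7/2; p² − 12·q² = 49 − 48 = 1.
  The first convergent with p² − 12·q² = 1 gives the fundamental solution (x₁, y₁) = (7, 2).
Step 2: Apply the recurrence (x_{n+1}, y_{n+1}) = (x₁x_n + 12y₁y_n, x₁y_n + y₁x_n) repeatedly.
  From (x_1, y_1) = (7, 2): x_2 = 7·7 + 12·2·2 = 97; y_2 = 7·2 + 2·7 = 28.
  From (x_2, y_2) = (97, 28): x_3 = 7·97 + 12·2·28 = 1351; y_3 = 7·28 + 2·97 = 390.
  From (x_3, y_3) = (1351, 390): x_4 = 7·1351 + 12·2·390 = 18817; y_4 = 7·390 + 2·1351 = 5432.
  From (x_4, y_4) = (18817, 5432): x_5 = 7·18817 + 12·2·5432 = 262087; y_5 = 7·5432 + 2·18817 = 75658.
  From (x_5, y_5) = (262087, 75658): x_6 = 7·262087 + 12·2·75658 = 3650401; y_6 = 7·75658 + 2·262087 = 1053780.
  From (x_6, y_6) = (3650401, 1053780): x_7 = 7·3650401 + 12·2·1053780 = 50843527; y_7 = 7·1053780 + 2·3650401 = 14677262.
  From (x_7, y_7) = (50843527, 14677262): x_8 = 7·50843527 + 12·2·14677262 = 708158977; y_8 = 7·14677262 + 2·50843527 = 204427888.
Step 3: Verify x_8² - 12·y_8² = 501489136705686529 - 501489136705686528 = 1 (should be 1). ✓

(x_1, y_1) = (7, 2); (x_8, y_8) = (708158977, 204427888).


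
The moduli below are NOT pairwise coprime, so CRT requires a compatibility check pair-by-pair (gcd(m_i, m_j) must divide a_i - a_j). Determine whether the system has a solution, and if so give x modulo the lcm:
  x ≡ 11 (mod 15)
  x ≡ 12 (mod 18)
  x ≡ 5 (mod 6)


Moduli 15, 18, 6 are not pairwise coprime, so CRT works modulo lcm(m_i) when all pairwise compatibility conditions hold.
Pairwise compatibility: gcd(m_i, m_j) must divide a_i - a_j for every pair.
Merge one congruence at a time:
  Start: x ≡ 11 (mod 15).
  Combine with x ≡ 12 (mod 18): gcd(15, 18) = 3, and 12 - 11 = 1 is NOT divisible by 3.
    ⇒ system is inconsistent (no integer solution).

No solution (the system is inconsistent).


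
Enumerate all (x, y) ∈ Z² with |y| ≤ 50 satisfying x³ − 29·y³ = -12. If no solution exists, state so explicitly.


The equation is x³ - 29y³ = -12. For fixed y, x³ = 29·y³ − 12, so a solution requires the RHS to be a perfect cube.
Strategy: iterate y from -50 to 50, compute RHS = 29·y³ − 12, and check whether it is a (positive or negative) perfect cube.
Check small values of y:
  y = 0: RHS = -12 is not a perfect cube.
  y = 1: RHS = 17 is not a perfect cube.
  y = -1: RHS = -41 is not a perfect cube.
  y = 2: RHS = 220 is not a perfect cube.
  y = -2: RHS = -244 is not a perfect cube.
  y = 3: RHS = 771 is not a perfect cube.
  y = -3: RHS = -795 is not a perfect cube.
Continuing the search up to |y| = 50 finds no solutions either.
No (x, y) in the scanned range satisfies the equation.

No integer solutions with |y| ≤ 50.


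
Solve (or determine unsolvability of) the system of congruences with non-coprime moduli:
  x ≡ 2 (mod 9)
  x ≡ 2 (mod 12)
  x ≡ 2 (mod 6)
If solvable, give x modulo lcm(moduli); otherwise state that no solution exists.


Moduli 9, 12, 6 are not pairwise coprime, so CRT works modulo lcm(m_i) when all pairwise compatibility conditions hold.
Pairwise compatibility: gcd(m_i, m_j) must divide a_i - a_j for every pair.
Merge one congruence at a time:
  Start: x ≡ 2 (mod 9).
  Combine with x ≡ 2 (mod 12): gcd(9, 12) = 3; 2 - 2 = 0, which IS divisible by 3, so compatible.
    Write x = 2 + 9·t and substitute into x ≡ 2 (mod 12): 9·t ≡ 2 − 2 = 0 (mod 12).
    Divide the congruence (and modulus) by g = 3: 3·t ≡ 0 (mod 4).
    The inverse of 3 mod 4 is 3 (since 3·3 = 9 = 2·4 + 1), so t ≡ 3·0 = 0 ≡ 0 (mod 4).
    Then x = 2 + 9·0 = 2, valid modulo lcm(9, 12) = 36: x ≡ 2 (mod 36).
  Combine with x ≡ 2 (mod 6): gcd(36, 6) = 6; 2 - 2 = 0, which IS divisible by 6, so compatible.
    Write x = 2 + 36·t and substitute into x ≡ 2 (mod 6): 36·t ≡ 2 − 2 = 0 (mod 6).
    Divide the congruence (and modulus) by g = 6: 6·t ≡ 0 (mod 1).
    Modulo 1 every t works; take t = 0.
    Then x = 2 + 36·0 = 2, valid modulo lcm(36, 6) = 36: x ≡ 2 (mod 36).
Verify: 2 mod 9 = 2, 2 mod 12 = 2, 2 mod 6 = 2.

x ≡ 2 (mod 36).


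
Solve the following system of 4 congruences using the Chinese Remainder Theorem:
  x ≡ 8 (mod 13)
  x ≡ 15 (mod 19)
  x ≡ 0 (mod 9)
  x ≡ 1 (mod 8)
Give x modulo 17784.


Product of moduli M = 13 · 19 · 9 · 8 = 17784.
Merge one congruence at a time:
  Start: x ≡ 8 (mod 13).
  Combine with x ≡ 15 (mod 19); new modulus lcm = 247.
    Write x = 8 + 13·t and substitute into x ≡ 15 (mod 19): 13·t ≡ 15 − 8 = 7 (mod 19).
    The inverse of 13 mod 19 is 3 (since 13·3 = 39 = 2·19 + 1), so t ≡ 3·7 = 21 ≡ 2 (mod 19).
    Then x = 8 + 13·2 = 34, valid modulo lcm(13, 19) = 247: x ≡ 34 (mod 247).
  Combine with x ≡ 0 (mod 9); new modulus lcm = 2223.
    Write x = 34 + 247·t and substitute into x ≡ 0 (mod 9): 247·t ≡ 0 − 34 = -34 (mod 9).
    Reduce coefficients mod 9: 4·t ≡ 2 (mod 9).
    The inverse of 4 mod 9 is 7 (since 4·7 = 28 = 3·9 + 1), so t ≡ 7·2 = 14 ≡ 5 (mod 9).
    Then x = 34 + 247·5 = 1269, valid modulo lcm(247, 9) = 2223: x ≡ 1269 (mod 2223).
  Combine with x ≡ 1 (mod 8); new modulus lcm = 17784.
    Write x = 1269 + 2223·t and substitute into x ≡ 1 (mod 8): 2223·t ≡ 1 − 1269 = -1268 (mod 8).
    Reduce coefficients mod 8: 7·t ≡ 4 (mod 8).
    The inverse of 7 mod 8 is 7 (since 7·7 = 49 = 6·8 + 1), so t ≡ 7·4 = 28 ≡ 4 (mod 8).
    Then x = 1269 + 2223·4 = 10161, valid modulo lcm(2223, 8) = 17784: x ≡ 10161 (mod 17784).
Verify against each original: 10161 mod 13 = 8, 10161 mod 19 = 15, 10161 mod 9 = 0, 10161 mod 8 = 1.

x ≡ 10161 (mod 17784).


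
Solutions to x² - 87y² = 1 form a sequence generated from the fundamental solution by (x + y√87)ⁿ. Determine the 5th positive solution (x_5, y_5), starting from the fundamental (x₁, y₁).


Step 1: Find the fundamental solution (x₁, y₁) of x² - 87y² = 1.
  Expand √87 as a continued fraction. a₀ = ⌊√87⌋ = 9; iterate m_{k+1} = d_k·a_k − m_k, d_{k+1} = (87 − m_{k+1}²)/d_k, a_{k+1} = ⌊(a₀ + m_{k+1})/d_{k+1}⌋ (starting m₀ = 0, d₀ = 1), with convergents p_k = a_k·p_{k-1} + p_{k-2}, q_k = a_k·q_{k-1} + q_{k-2} (p₋₁ = 1, q₋₁ = 0):
  k = 0: a₀ = 9; p₀/q₀ = 9/1; p₀² − 87·q₀² = 81 − 87 = -6.
  k = 1: m = 9, d = 6, a = ⌊(9 + 9)/6⌋ = 3; p/q = (3·9 + 1)/(3·1 + 0) = 28/3; p² − 87·q² = 784 − 783 = 1.
  The first convergent with p² − 87·q² = 1 gives the fundamental solution (x₁, y₁) = (28, 3).
Step 2: Apply the recurrence (x_{n+1}, y_{n+1}) = (x₁x_n + 87y₁y_n, x₁y_n + y₁x_n) repeatedly.
  From (x_1, y_1) = (28, 3): x_2 = 28·28 + 87·3·3 = 1567; y_2 = 28·3 + 3·28 = 168.
  From (x_2, y_2) = (1567, 168): x_3 = 28·1567 + 87·3·168 = 87724; y_3 = 28·168 + 3·1567 = 9405.
  From (x_3, y_3) = (87724, 9405): x_4 = 28·87724 + 87·3·9405 = 4910977; y_4 = 28·9405 + 3·87724 = 526512.
  From (x_4, y_4) = (4910977, 526512): x_5 = 28·4910977 + 87·3·526512 = 274926988; y_5 = 28·526512 + 3·4910977 = 29475267.
Step 3: Verify x_5² - 87·y_5² = 75584848730752144 - 75584848730752143 = 1 (should be 1). ✓

(x_1, y_1) = (28, 3); (x_5, y_5) = (274926988, 29475267).


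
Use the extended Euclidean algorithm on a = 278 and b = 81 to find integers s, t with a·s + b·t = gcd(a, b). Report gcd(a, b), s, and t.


Euclidean algorithm on (278, 81) — divide until remainder is 0:
  278 = 3 · 81 + 35
  81 = 2 · 35 + 11
  35 = 3 · 11 + 2
  11 = 5 · 2 + 1
  2 = 2 · 1 + 0
gcd(278, 81) = 1.
Track Bezout coefficients alongside the remainders: start with r₀ = 278 = a·1 + b·0 (s = 1, t = 0) and r₁ = 81 = a·0 + b·1 (s = 0, t = 1); each new remainder r_{k+1} = r_{k-1} − q_k·r_k inherits s_{k+1} = s_{k-1} − q_k·s_k, t_{k+1} = t_{k-1} − q_k·t_k, so r_k = a·s_k + b·t_k at every step:
  q = 3: r = 35, s = 1 − 3·0 = 1, t = 0 − 3·1 = -3  (check: 278·1 + 81·(-3) = 35)
  q = 2: r = 11, s = 0 − 2·1 = -2, t = 1 − 2·(-3) = 7  (check: 278·(-2) + 81·7 = 11)
  q = 3: r = 2, s = 1 − 3·(-2) = 7, t = -3 − 3·7 = -24  (check: 278·7 + 81·(-24) = 2)
  q = 5: r = 1, s = -2 − 5·7 = -37, t = 7 − 5·(-24) = 127  (check: 278·(-37) + 81·127 = 1)
The row with r = 1 (the gcd) gives the Bezout coefficients s = -37, t = 127.
Result: 278 · (-37) + 81 · (127) = 1.

gcd(278, 81) = 1; s = -37, t = 127 (check: 278·(-37) + 81·127 = 1).


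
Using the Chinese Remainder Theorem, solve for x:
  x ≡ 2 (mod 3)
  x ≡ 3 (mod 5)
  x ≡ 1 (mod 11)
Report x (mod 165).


Moduli 3, 5, 11 are pairwise coprime; by CRT there is a unique solution modulo M = 3 · 5 · 11 = 165.
Solve pairwise, accumulating the modulus:
  Start with x ≡ 2 (mod 3).
  Combine with x ≡ 3 (mod 5): since gcd(3, 5) = 1, we get a unique residue mod 15.
    Write x = 2 + 3·t and substitute into x ≡ 3 (mod 5): 3·t ≡ 3 − 2 = 1 (mod 5).
    The inverse of 3 mod 5 is 2 (since 3·2 = 6 = 1·5 + 1), so t ≡ 2·1 = 2 ≡ 2 (mod 5).
    Then x = 2 + 3·2 = 8, valid modulo lcm(3, 5) = 15: x ≡ 8 (mod 15).
  Combine with x ≡ 1 (mod 11): since gcd(15, 11) = 1, we get a unique residue mod 165.
    Write x = 8 + 15·t and substitute into x ≡ 1 (mod 11): 15·t ≡ 1 − 8 = -7 (mod 11).
    Reduce coefficients mod 11: 4·t ≡ 4 (mod 11).
    The inverse of 4 mod 11 is 3 (since 4·3 = 12 = 1·11 + 1), so t ≡ 3·4 = 12 ≡ 1 (mod 11).
    Then x = 8 + 15·1 = 23, valid modulo lcm(15, 11) = 165: x ≡ 23 (mod 165).
Verify: 23 mod 3 = 2 ✓, 23 mod 5 = 3 ✓, 23 mod 11 = 1 ✓.

x ≡ 23 (mod 165).


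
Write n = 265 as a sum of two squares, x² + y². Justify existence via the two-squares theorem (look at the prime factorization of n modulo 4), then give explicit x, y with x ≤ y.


Step 1: Factor n = 265 = 5 · 53.
Step 2: Check the mod-4 condition on each prime factor: 5 ≡ 1 (mod 4), exponent 1; 53 ≡ 1 (mod 4), exponent 1.
All primes ≡ 3 (mod 4) appear to even exponent (or don't appear), so by the two-squares theorem n IS expressible as a sum of two squares.
Step 3: Build a representation. Here n = 5 · 53 is a product of primes ≡ 1 (mod 4). Each prime p ≡ 1 (mod 4) is itself a sum of two squares; find a² by testing p − a² for a perfect square:
  5: 5 − 1² = 4 = 2² ⇒ 5 = 1² + 2².
  53: 53 − 1² = 52, 53 − 2² = 49 = 7² ⇒ 53 = 2² + 7².
  Combine using the Brahmagupta–Fibonacci identity (a² + b²)(c² + d²) = (ac − bd)² + (ad + bc)² = (ac + bd)² + (ad − bc)²:
  5 · 53 = 265: from (1² + 2²)(2² + 7²), take (1·2 − 2·7, 1·7 + 2·2) = (2 − 14, 7 + 4) = (-12, 11); dropping signs (only squares matter) gives (12, 11); check 12² + 11² = 144 + 121 = 265 ✓.
Step 4: Order so x ≤ y and verify: 11² + 12² = 121 + 144 = 265 = n. ✓

n = 265 = 11² + 12² (one valid representation with x ≤ y).


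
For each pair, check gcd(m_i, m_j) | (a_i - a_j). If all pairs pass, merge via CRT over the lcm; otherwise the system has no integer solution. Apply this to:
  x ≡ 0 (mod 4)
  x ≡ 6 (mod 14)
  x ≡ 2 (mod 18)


Moduli 4, 14, 18 are not pairwise coprime, so CRT works modulo lcm(m_i) when all pairwise compatibility conditions hold.
Pairwise compatibility: gcd(m_i, m_j) must divide a_i - a_j for every pair.
Merge one congruence at a time:
  Start: x ≡ 0 (mod 4).
  Combine with x ≡ 6 (mod 14): gcd(4, 14) = 2; 6 - 0 = 6, which IS divisible by 2, so compatible.
    Write x = 0 + 4·t and substitute into x ≡ 6 (mod 14): 4·t ≡ 6 − 0 = 6 (mod 14).
    Divide the congruence (and modulus) by g = 2: 2·t ≡ 3 (mod 7).
    The inverse of 2 mod 7 is 4 (since 2·4 = 8 = 1·7 + 1), so t ≡ 4·3 = 12 ≡ 5 (mod 7).
    Then x = 0 + 4·5 = 20, valid modulo lcm(4, 14) = 28: x ≡ 20 (mod 28).
  Combine with x ≡ 2 (mod 18): gcd(28, 18) = 2; 2 - 20 = -18, which IS divisible by 2, so compatible.
    Write x = 20 + 28·t and substitute into x ≡ 2 (mod 18): 28·t ≡ 2 − 20 = -18 (mod 18).
    Divide the congruence (and modulus) by g = 2: 14·t ≡ -9 (mod 9).
    Reduce coefficients mod 9: 5·t ≡ 0 (mod 9).
    The inverse of 5 mod 9 is 2 (since 5·2 = 10 = 1·9 + 1), so t ≡ 2·0 = 0 ≡ 0 (mod 9).
    Then x = 20 + 28·0 = 20, valid modulo lcm(28, 18) = 252: x ≡ 20 (mod 252).
Verify: 20 mod 4 = 0, 20 mod 14 = 6, 20 mod 18 = 2.

x ≡ 20 (mod 252).


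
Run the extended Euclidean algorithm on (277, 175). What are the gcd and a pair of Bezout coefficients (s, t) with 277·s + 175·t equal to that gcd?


Euclidean algorithm on (277, 175) — divide until remainder is 0:
  277 = 1 · 175 + 102
  175 = 1 · 102 + 73
  102 = 1 · 73 + 29
  73 = 2 · 29 + 15
  29 = 1 · 15 + 14
  15 = 1 · 14 + 1
  14 = 14 · 1 + 0
gcd(277, 175) = 1.
Track Bezout coefficients alongside the remainders: start with r₀ = 277 = a·1 + b·0 (s = 1, t = 0) and r₁ = 175 = a·0 + b·1 (s = 0, t = 1); each new remainder r_{k+1} = r_{k-1} − q_k·r_k inherits s_{k+1} = s_{k-1} − q_k·s_k, t_{k+1} = t_{k-1} − q_k·t_k, so r_k = a·s_k + b·t_k at every step:
  q = 1: r = 102, s = 1 − 1·0 = 1, t = 0 − 1·1 = -1  (check: 277·1 + 175·(-1) = 102)
  q = 1: r = 73, s = 0 − 1·1 = -1, t = 1 − 1·(-1) = 2  (check: 277·(-1) + 175·2 = 73)
  q = 1: r = 29, s = 1 − 1·(-1) = 2, t = -1 − 1·2 = -3  (check: 277·2 + 175·(-3) = 29)
  q = 2: r = 15, s = -1 − 2·2 = -5, t = 2 − 2·(-3) = 8  (check: 277·(-5) + 175·8 = 15)
  q = 1: r = 14, s = 2 − 1·(-5) = 7, t = -3 − 1·8 = -11  (check: 277·7 + 175·(-11) = 14)
  q = 1: r = 1, s = -5 − 1·7 = -12, t = 8 − 1·(-11) = 19  (check: 277·(-12) + 175·19 = 1)
The row with r = 1 (the gcd) gives the Bezout coefficients s = -12, t = 19.
Result: 277 · (-12) + 175 · (19) = 1.

gcd(277, 175) = 1; s = -12, t = 19 (check: 277·(-12) + 175·19 = 1).


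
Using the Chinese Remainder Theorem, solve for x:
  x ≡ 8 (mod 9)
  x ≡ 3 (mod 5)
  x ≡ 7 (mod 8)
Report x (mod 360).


Moduli 9, 5, 8 are pairwise coprime; by CRT there is a unique solution modulo M = 9 · 5 · 8 = 360.
Solve pairwise, accumulating the modulus:
  Start with x ≡ 8 (mod 9).
  Combine with x ≡ 3 (mod 5): since gcd(9, 5) = 1, we get a unique residue mod 45.
    Write x = 8 + 9·t and substitute into x ≡ 3 (mod 5): 9·t ≡ 3 − 8 = -5 (mod 5).
    Reduce coefficients mod 5: 4·t ≡ 0 (mod 5).
    The inverse of 4 mod 5 is 4 (since 4·4 = 16 = 3·5 + 1), so t ≡ 4·0 = 0 ≡ 0 (mod 5).
    Then x = 8 + 9·0 = 8, valid modulo lcm(9, 5) = 45: x ≡ 8 (mod 45).
  Combine with x ≡ 7 (mod 8): since gcd(45, 8) = 1, we get a unique residue mod 360.
    Write x = 8 + 45·t and substitute into x ≡ 7 (mod 8): 45·t ≡ 7 − 8 = -1 (mod 8).
    Reduce coefficients mod 8: 5·t ≡ 7 (mod 8).
    The inverse of 5 mod 8 is 5 (since 5·5 = 25 = 3·8 + 1), so t ≡ 5·7 = 35 ≡ 3 (mod 8).
    Then x = 8 + 45·3 = 143, valid modulo lcm(45, 8) = 360: x ≡ 143 (mod 360).
Verify: 143 mod 9 = 8 ✓, 143 mod 5 = 3 ✓, 143 mod 8 = 7 ✓.

x ≡ 143 (mod 360).


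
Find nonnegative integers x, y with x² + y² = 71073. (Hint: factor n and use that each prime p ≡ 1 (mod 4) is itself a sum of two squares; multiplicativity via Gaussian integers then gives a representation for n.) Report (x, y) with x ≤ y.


Step 1: Factor n = 71073 = 3^2 · 53 · 149.
Step 2: Check the mod-4 condition on each prime factor: 3 ≡ 3 (mod 4), exponent 2 (must be even); 53 ≡ 1 (mod 4), exponent 1; 149 ≡ 1 (mod 4), exponent 1.
All primes ≡ 3 (mod 4) appear to even exponent (or don't appear), so by the two-squares theorem n IS expressible as a sum of two squares.
Step 3: Build a representation. Group n = k² · m with k = 3 and m = 53 · 149 = 7897 (a product of primes ≡ 1 (mod 4)); a representation of m scales to one of n via (k·x)² + (k·y)² = k²(x² + y²). Each prime p ≡ 1 (mod 4) is itself a sum of two squares; find a² by testing p − a² for a perfect square:
  53: 53 − 1² = 52, 53 − 2² = 49 = 7² ⇒ 53 = 2² + 7².
  149: 149 − 1² = 148, 149 − 2² = 145, 149 − 3² = 140, 149 − 4² = 133, 149 − 5² = 124, 149 − 6² = 113, 149 − 7² = 100 = 10² ⇒ 149 = 7² + 10².
  Combine using the Brahmagupta–Fibonacci identity (a² + b²)(c² + d²) = (ac − bd)² + (ad + bc)² = (ac + bd)² + (ad − bc)²:
  53 · 149 = 7897: from (2² + 7²)(7² + 10²), take (2·7 − 7·10, 2·10 + 7·7) = (14 − 70, 20 + 49) = (-56, 69); dropping signs (only squares matter) gives (56, 69); check 56² + 69² = 3136 + 4761 = 7897 ✓.
  Scale by k = 3: (3·56, 3·69) = (168, 207).
Step 4: Order so x ≤ y and verify: 168² + 207² = 28224 + 42849 = 71073 = n. ✓

n = 71073 = 168² + 207² (one valid representation with x ≤ y).


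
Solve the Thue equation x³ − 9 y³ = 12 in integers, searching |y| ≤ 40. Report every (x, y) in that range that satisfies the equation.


The equation is x³ - 9y³ = 12. For fixed y, x³ = 9·y³ + 12, so a solution requires the RHS to be a perfect cube.
Strategy: iterate y from -40 to 40, compute RHS = 9·y³ + 12, and check whether it is a (positive or negative) perfect cube.
Check small values of y:
  y = 0: RHS = 12 is not a perfect cube.
  y = 1: RHS = 21 is not a perfect cube.
  y = -1: RHS = 3 is not a perfect cube.
  y = 2: RHS = 84 is not a perfect cube.
  y = -2: RHS = -60 is not a perfect cube.
  y = 3: RHS = 255 is not a perfect cube.
  y = -3: RHS = -231 is not a perfect cube.
Continuing the search up to |y| = 40 finds no solutions either.
No (x, y) in the scanned range satisfies the equation.

No integer solutions with |y| ≤ 40.


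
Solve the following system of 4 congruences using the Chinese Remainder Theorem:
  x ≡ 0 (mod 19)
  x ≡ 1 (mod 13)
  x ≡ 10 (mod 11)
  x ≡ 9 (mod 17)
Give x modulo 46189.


Product of moduli M = 19 · 13 · 11 · 17 = 46189.
Merge one congruence at a time:
  Start: x ≡ 0 (mod 19).
  Combine with x ≡ 1 (mod 13); new modulus lcm = 247.
    Write x = 0 + 19·t and substitute into x ≡ 1 (mod 13): 19·t ≡ 1 − 0 = 1 (mod 13).
    Reduce coefficients mod 13: 6·t ≡ 1 (mod 13).
    The inverse of 6 mod 13 is 11 (since 6·11 = 66 = 5·13 + 1), so t ≡ 11·1 = 11 ≡ 11 (mod 13).
    Then x = 0 + 19·11 = 209, valid modulo lcm(19, 13) = 247: x ≡ 209 (mod 247).
  Combine with x ≡ 10 (mod 11); new modulus lcm = 2717.
    Write x = 209 + 247·t and substitute into x ≡ 10 (mod 11): 247·t ≡ 10 − 209 = -199 (mod 11).
    Reduce coefficients mod 11: 5·t ≡ 10 (mod 11).
    The inverse of 5 mod 11 is 9 (since 5·9 = 45 = 4·11 + 1), so t ≡ 9·10 = 90 ≡ 2 (mod 11).
    Then x = 209 + 247·2 = 703, valid modulo lcm(247, 11) = 2717: x ≡ 703 (mod 2717).
  Combine with x ≡ 9 (mod 17); new modulus lcm = 46189.
    Write x = 703 + 2717·t and substitute into x ≡ 9 (mod 17): 2717·t ≡ 9 − 703 = -694 (mod 17).
    Reduce coefficients mod 17: 14·t ≡ 3 (mod 17).
    The inverse of 14 mod 17 is 11 (since 14·11 = 154 = 9·17 + 1), so t ≡ 11·3 = 33 ≡ 16 (mod 17).
    Then x = 703 + 2717·16 = 44175, valid modulo lcm(2717, 17) = 46189: x ≡ 44175 (mod 46189).
Verify against each original: 44175 mod 19 = 0, 44175 mod 13 = 1, 44175 mod 11 = 10, 44175 mod 17 = 9.

x ≡ 44175 (mod 46189).


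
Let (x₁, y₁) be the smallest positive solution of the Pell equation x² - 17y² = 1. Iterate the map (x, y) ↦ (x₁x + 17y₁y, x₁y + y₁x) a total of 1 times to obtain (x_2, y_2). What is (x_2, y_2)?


Step 1: Find the fundamental solution (x₁, y₁) of x² - 17y² = 1.
  Expand √17 as a continued fraction. a₀ = ⌊√17⌋ = 4; iterate m_{k+1} = d_k·a_k − m_k, d_{k+1} = (17 − m_{k+1}²)/d_k, a_{k+1} = ⌊(a₀ + m_{k+1})/d_{k+1}⌋ (starting m₀ = 0, d₀ = 1), with convergents p_k = a_k·p_{k-1} + p_{k-2}, q_k = a_k·q_{k-1} + q_{k-2} (p₋₁ = 1, q₋₁ = 0):
  k = 0: a₀ = 4; p₀/q₀ = 4/1; p₀² − 17·q₀² = 16 − 17 = -1.
  k = 1: m = 4, d = 1, a = ⌊(4 + 4)/1⌋ = 8; p/q = (8·4 + 1)/(8·1 + 0) = 33/8; p² − 17·q² = 1089 − 1088 = 1.
  The first convergent with p² − 17·q² = 1 gives the fundamental solution (x₁, y₁) = (33, 8).
Step 2: Apply the recurrence (x_{n+1}, y_{n+1}) = (x₁x_n + 17y₁y_n, x₁y_n + y₁x_n) repeatedly.
  From (x_1, y_1) = (33, 8): x_2 = 33·33 + 17·8·8 = 2177; y_2 = 33·8 + 8·33 = 528.
Step 3: Verify x_2² - 17·y_2² = 4739329 - 4739328 = 1 (should be 1). ✓

(x_1, y_1) = (33, 8); (x_2, y_2) = (2177, 528).


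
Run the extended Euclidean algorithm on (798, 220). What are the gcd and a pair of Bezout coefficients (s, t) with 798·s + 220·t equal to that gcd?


Euclidean algorithm on (798, 220) — divide until remainder is 0:
  798 = 3 · 220 + 138
  220 = 1 · 138 + 82
  138 = 1 · 82 + 56
  82 = 1 · 56 + 26
  56 = 2 · 26 + 4
  26 = 6 · 4 + 2
  4 = 2 · 2 + 0
gcd(798, 220) = 2.
Track Bezout coefficients alongside the remainders: start with r₀ = 798 = a·1 + b·0 (s = 1, t = 0) and r₁ = 220 = a·0 + b·1 (s = 0, t = 1); each new remainder r_{k+1} = r_{k-1} − q_k·r_k inherits s_{k+1} = s_{k-1} − q_k·s_k, t_{k+1} = t_{k-1} − q_k·t_k, so r_k = a·s_k + b·t_k at every step:
  q = 3: r = 138, s = 1 − 3·0 = 1, t = 0 − 3·1 = -3  (check: 798·1 + 220·(-3) = 138)
  q = 1: r = 82, s = 0 − 1·1 = -1, t = 1 − 1·(-3) = 4  (check: 798·(-1) + 220·4 = 82)
  q = 1: r = 56, s = 1 − 1·(-1) = 2, t = -3 − 1·4 = -7  (check: 798·2 + 220·(-7) = 56)
  q = 1: r = 26, s = -1 − 1·2 = -3, t = 4 − 1·(-7) = 11  (check: 798·(-3) + 220·11 = 26)
  q = 2: r = 4, s = 2 − 2·(-3) = 8, t = -7 − 2·11 = -29  (check: 798·8 + 220·(-29) = 4)
  q = 6: r = 2, s = -3 − 6·8 = -51, t = 11 − 6·(-29) = 185  (check: 798·(-51) + 220·185 = 2)
The row with r = 2 (the gcd) gives the Bezout coefficients s = -51, t = 185.
Result: 798 · (-51) + 220 · (185) = 2.

gcd(798, 220) = 2; s = -51, t = 185 (check: 798·(-51) + 220·185 = 2).


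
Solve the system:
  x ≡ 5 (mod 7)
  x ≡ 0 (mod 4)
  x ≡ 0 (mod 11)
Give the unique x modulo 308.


Moduli 7, 4, 11 are pairwise coprime; by CRT there is a unique solution modulo M = 7 · 4 · 11 = 308.
Solve pairwise, accumulating the modulus:
  Start with x ≡ 5 (mod 7).
  Combine with x ≡ 0 (mod 4): since gcd(7, 4) = 1, we get a unique residue mod 28.
    Write x = 5 + 7·t and substitute into x ≡ 0 (mod 4): 7·t ≡ 0 − 5 = -5 (mod 4).
    Reduce coefficients mod 4: 3·t ≡ 3 (mod 4).
    The inverse of 3 mod 4 is 3 (since 3·3 = 9 = 2·4 + 1), so t ≡ 3·3 = 9 ≡ 1 (mod 4).
    Then x = 5 + 7·1 = 12, valid modulo lcm(7, 4) = 28: x ≡ 12 (mod 28).
  Combine with x ≡ 0 (mod 11): since gcd(28, 11) = 1, we get a unique residue mod 308.
    Write x = 12 + 28·t and substitute into x ≡ 0 (mod 11): 28·t ≡ 0 − 12 = -12 (mod 11).
    Reduce coefficients mod 11: 6·t ≡ 10 (mod 11).
    The inverse of 6 mod 11 is 2 (since 6·2 = 12 = 1·11 + 1), so t ≡ 2·10 = 20 ≡ 9 (mod 11).
    Then x = 12 + 28·9 = 264, valid modulo lcm(28, 11) = 308: x ≡ 264 (mod 308).
Verify: 264 mod 7 = 5 ✓, 264 mod 4 = 0 ✓, 264 mod 11 = 0 ✓.

x ≡ 264 (mod 308).


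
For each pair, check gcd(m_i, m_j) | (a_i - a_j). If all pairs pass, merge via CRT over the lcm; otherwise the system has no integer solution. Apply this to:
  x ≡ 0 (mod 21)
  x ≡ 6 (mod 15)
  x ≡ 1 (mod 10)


Moduli 21, 15, 10 are not pairwise coprime, so CRT works modulo lcm(m_i) when all pairwise compatibility conditions hold.
Pairwise compatibility: gcd(m_i, m_j) must divide a_i - a_j for every pair.
Merge one congruence at a time:
  Start: x ≡ 0 (mod 21).
  Combine with x ≡ 6 (mod 15): gcd(21, 15) = 3; 6 - 0 = 6, which IS divisible by 3, so compatible.
    Write x = 0 + 21·t and substitute into x ≡ 6 (mod 15): 21·t ≡ 6 − 0 = 6 (mod 15).
    Divide the congruence (and modulus) by g = 3: 7·t ≡ 2 (mod 5).
    Reduce coefficients mod 5: 2·t ≡ 2 (mod 5).
    The inverse of 2 mod 5 is 3 (since 2·3 = 6 = 1·5 + 1), so t ≡ 3·2 = 6 ≡ 1 (mod 5).
    Then x = 0 + 21·1 = 21, valid modulo lcm(21, 15) = 105: x ≡ 21 (mod 105).
  Combine with x ≡ 1 (mod 10): gcd(105, 10) = 5; 1 - 21 = -20, which IS divisible by 5, so compatible.
    Write x = 21 + 105·t and substitute into x ≡ 1 (mod 10): 105·t ≡ 1 − 21 = -20 (mod 10).
    Divide the congruence (and modulus) by g = 5: 21·t ≡ -4 (mod 2).
    Reduce coefficients mod 2: 1·t ≡ 0 (mod 2).
    So t ≡ 0 (mod 2).
    Then x = 21 + 105·0 = 21, valid modulo lcm(105, 10) = 210: x ≡ 21 (mod 210).
Verify: 21 mod 21 = 0, 21 mod 15 = 6, 21 mod 10 = 1.

x ≡ 21 (mod 210).


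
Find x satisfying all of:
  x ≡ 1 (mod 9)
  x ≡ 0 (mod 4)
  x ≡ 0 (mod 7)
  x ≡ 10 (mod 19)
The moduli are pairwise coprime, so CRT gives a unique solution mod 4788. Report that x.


Product of moduli M = 9 · 4 · 7 · 19 = 4788.
Merge one congruence at a time:
  Start: x ≡ 1 (mod 9).
  Combine with x ≡ 0 (mod 4); new modulus lcm = 36.
    Write x = 1 + 9·t and substitute into x ≡ 0 (mod 4): 9·t ≡ 0 − 1 = -1 (mod 4).
    Reduce coefficients mod 4: 1·t ≡ 3 (mod 4).
    So t ≡ 3 (mod 4).
    Then x = 1 + 9·3 = 28, valid modulo lcm(9, 4) = 36: x ≡ 28 (mod 36).
  Combine with x ≡ 0 (mod 7); new modulus lcm = 252.
    Write x = 28 + 36·t and substitute into x ≡ 0 (mod 7): 36·t ≡ 0 − 28 = -28 (mod 7).
    Reduce coefficients mod 7: 1·t ≡ 0 (mod 7).
    So t ≡ 0 (mod 7).
    Then x = 28 + 36·0 = 28, valid modulo lcm(36, 7) = 252: x ≡ 28 (mod 252).
  Combine with x ≡ 10 (mod 19); new modulus lcm = 4788.
    Write x = 28 + 252·t and substitute into x ≡ 10 (mod 19): 252·t ≡ 10 − 28 = -18 (mod 19).
    Reduce coefficients mod 19: 5·t ≡ 1 (mod 19).
    The inverse of 5 mod 19 is 4 (since 5·4 = 20 = 1·19 + 1), so t ≡ 4·1 = 4 ≡ 4 (mod 19).
    Then x = 28 + 252·4 = 1036, valid modulo lcm(252, 19) = 4788: x ≡ 1036 (mod 4788).
Verify against each original: 1036 mod 9 = 1, 1036 mod 4 = 0, 1036 mod 7 = 0, 1036 mod 19 = 10.

x ≡ 1036 (mod 4788).


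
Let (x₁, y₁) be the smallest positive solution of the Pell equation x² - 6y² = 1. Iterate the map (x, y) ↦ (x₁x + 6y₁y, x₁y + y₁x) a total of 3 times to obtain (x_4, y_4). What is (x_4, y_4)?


Step 1: Find the fundamental solution (x₁, y₁) of x² - 6y² = 1.
  Expand √6 as a continued fraction. a₀ = ⌊√6⌋ = 2; iterate m_{k+1} = d_k·a_k − m_k, d_{k+1} = (6 − m_{k+1}²)/d_k, a_{k+1} = ⌊(a₀ + m_{k+1})/d_{k+1}⌋ (starting m₀ = 0, d₀ = 1), with convergents p_k = a_k·p_{k-1} + p_{k-2}, q_k = a_k·q_{k-1} + q_{k-2} (p₋₁ = 1, q₋₁ = 0):
  k = 0: a₀ = 2; p₀/q₀ = 2/1; p₀² − 6·q₀² = 4 − 6 = -2.
  k = 1: m = 2, d = 2, a = ⌊(2 + 2)/2⌋ = 2; p/q = (2·2 + 1)/(2·1 + 0) = 5/2; p² − 6·q² = 25 − 24 = 1.
  The first convergent with p² − 6·q² = 1 gives the fundamental solution (x₁, y₁) = (5, 2).
Step 2: Apply the recurrence (x_{n+1}, y_{n+1}) = (x₁x_n + 6y₁y_n, x₁y_n + y₁x_n) repeatedly.
  From (x_1, y_1) = (5, 2): x_2 = 5·5 + 6·2·2 = 49; y_2 = 5·2 + 2·5 = 20.
  From (x_2, y_2) = (49, 20): x_3 = 5·49 + 6·2·20 = 485; y_3 = 5·20 + 2·49 = 198.
  From (x_3, y_3) = (485, 198): x_4 = 5·485 + 6·2·198 = 4801; y_4 = 5·198 + 2·485 = 1960.
Step 3: Verify x_4² - 6·y_4² = 23049601 - 23049600 = 1 (should be 1). ✓

(x_1, y_1) = (5, 2); (x_4, y_4) = (4801, 1960).


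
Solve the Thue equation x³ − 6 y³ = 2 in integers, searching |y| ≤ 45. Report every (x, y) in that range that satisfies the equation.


The equation is x³ - 6y³ = 2. For fixed y, x³ = 6·y³ + 2, so a solution requires the RHS to be a perfect cube.
Strategy: iterate y from -45 to 45, compute RHS = 6·y³ + 2, and check whether it is a (positive or negative) perfect cube.
Check small values of y:
  y = 0: RHS = 2 is not a perfect cube.
  y = 1: RHS = 8 = (2)³ ⇒ x = 2 works.
  y = -1: RHS = -4 is not a perfect cube.
  y = 2: RHS = 50 is not a perfect cube.
  y = -2: RHS = -46 is not a perfect cube.
  y = 3: RHS = 164 is not a perfect cube.
  y = -3: RHS = -160 is not a perfect cube.
Continuing the search up to |y| = 45 finds no further solutions beyond those listed.
Collected solutions: (2, 1).

Solutions (with |y| ≤ 45): (2, 1).


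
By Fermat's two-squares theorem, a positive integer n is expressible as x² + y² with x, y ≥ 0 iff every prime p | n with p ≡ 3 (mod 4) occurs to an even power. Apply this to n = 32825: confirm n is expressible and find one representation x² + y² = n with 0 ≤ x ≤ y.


Step 1: Factor n = 32825 = 5^2 · 13 · 101.
Step 2: Check the mod-4 condition on each prime factor: 5 ≡ 1 (mod 4), exponent 2; 13 ≡ 1 (mod 4), exponent 1; 101 ≡ 1 (mod 4), exponent 1.
All primes ≡ 3 (mod 4) appear to even exponent (or don't appear), so by the two-squares theorem n IS expressible as a sum of two squares.
Step 3: Build a representation. Group n = k² · m with k = 5 and m = 13 · 101 = 1313 (a product of primes ≡ 1 (mod 4)); a representation of m scales to one of n via (k·x)² + (k·y)² = k²(x² + y²). Each prime p ≡ 1 (mod 4) is itself a sum of two squares; find a² by testing p − a² for a perfect square:
  13: 13 − 1² = 12, 13 − 2² = 9 = 3² ⇒ 13 = 2² + 3².
  101: 101 − 1² = 100 = 10² ⇒ 101 = 1² + 10².
  Combine using the Brahmagupta–Fibonacci identity (a² + b²)(c² + d²) = (ac − bd)² + (ad + bc)² = (ac + bd)² + (ad − bc)²:
  13 · 101 = 1313: from (2² + 3²)(1² + 10²), take (2·1 − 3·10, 2·10 + 3·1) = (2 − 30, 20 + 3) = (-28, 23); dropping signs (only squares matter) gives (28, 23); check 28² + 23² = 784 + 529 = 1313 ✓.
  Scale by k = 5: (5·28, 5·23) = (140, 115).
Step 4: Order so x ≤ y and verify: 115² + 140² = 13225 + 19600 = 32825 = n. ✓

n = 32825 = 115² + 140² (one valid representation with x ≤ y).


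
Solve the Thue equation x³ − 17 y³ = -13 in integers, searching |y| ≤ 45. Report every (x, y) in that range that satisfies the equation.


The equation is x³ - 17y³ = -13. For fixed y, x³ = 17·y³ − 13, so a solution requires the RHS to be a perfect cube.
Strategy: iterate y from -45 to 45, compute RHS = 17·y³ − 13, and check whether it is a (positive or negative) perfect cube.
Check small values of y:
  y = 0: RHS = -13 is not a perfect cube.
  y = 1: RHS = 4 is not a perfect cube.
  y = -1: RHS = -30 is not a perfect cube.
  y = 2: RHS = 123 is not a perfect cube.
  y = -2: RHS = -149 is not a perfect cube.
  y = 3: RHS = 446 is not a perfect cube.
  y = -3: RHS = -472 is not a perfect cube.
Continuing the search up to |y| = 45 finds no solutions either.
No (x, y) in the scanned range satisfies the equation.

No integer solutions with |y| ≤ 45.


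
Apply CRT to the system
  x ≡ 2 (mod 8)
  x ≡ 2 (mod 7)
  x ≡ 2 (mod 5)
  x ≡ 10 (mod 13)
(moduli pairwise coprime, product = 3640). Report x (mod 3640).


Product of moduli M = 8 · 7 · 5 · 13 = 3640.
Merge one congruence at a time:
  Start: x ≡ 2 (mod 8).
  Combine with x ≡ 2 (mod 7); new modulus lcm = 56.
    Write x = 2 + 8·t and substitute into x ≡ 2 (mod 7): 8·t ≡ 2 − 2 = 0 (mod 7).
    Reduce coefficients mod 7: 1·t ≡ 0 (mod 7).
    So t ≡ 0 (mod 7).
    Then x = 2 + 8·0 = 2, valid modulo lcm(8, 7) = 56: x ≡ 2 (mod 56).
  Combine with x ≡ 2 (mod 5); new modulus lcm = 280.
    Write x = 2 + 56·t and substitute into x ≡ 2 (mod 5): 56·t ≡ 2 − 2 = 0 (mod 5).
    Reduce coefficients mod 5: 1·t ≡ 0 (mod 5).
    So t ≡ 0 (mod 5).
    Then x = 2 + 56·0 = 2, valid modulo lcm(56, 5) = 280: x ≡ 2 (mod 280).
  Combine with x ≡ 10 (mod 13); new modulus lcm = 3640.
    Write x = 2 + 280·t and substitute into x ≡ 10 (mod 13): 280·t ≡ 10 − 2 = 8 (mod 13).
    Reduce coefficients mod 13: 7·t ≡ 8 (mod 13).
    The inverse of 7 mod 13 is 2 (since 7·2 = 14 = 1·13 + 1), so t ≡ 2·8 = 16 ≡ 3 (mod 13).
    Then x = 2 + 280·3 = 842, valid modulo lcm(280, 13) = 3640: x ≡ 842 (mod 3640).
Verify against each original: 842 mod 8 = 2, 842 mod 7 = 2, 842 mod 5 = 2, 842 mod 13 = 10.

x ≡ 842 (mod 3640).


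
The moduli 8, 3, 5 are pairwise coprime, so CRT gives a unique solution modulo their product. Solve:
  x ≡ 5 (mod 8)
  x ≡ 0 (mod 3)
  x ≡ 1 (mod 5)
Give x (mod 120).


Moduli 8, 3, 5 are pairwise coprime; by CRT there is a unique solution modulo M = 8 · 3 · 5 = 120.
Solve pairwise, accumulating the modulus:
  Start with x ≡ 5 (mod 8).
  Combine with x ≡ 0 (mod 3): since gcd(8, 3) = 1, we get a unique residue mod 24.
    Write x = 5 + 8·t and substitute into x ≡ 0 (mod 3): 8·t ≡ 0 − 5 = -5 (mod 3).
    Reduce coefficients mod 3: 2·t ≡ 1 (mod 3).
    The inverse of 2 mod 3 is 2 (since 2·2 = 4 = 1·3 + 1), so t ≡ 2·1 = 2 ≡ 2 (mod 3).
    Then x = 5 + 8·2 = 21, valid modulo lcm(8, 3) = 24: x ≡ 21 (mod 24).
  Combine with x ≡ 1 (mod 5): since gcd(24, 5) = 1, we get a unique residue mod 120.
    Write x = 21 + 24·t and substitute into x ≡ 1 (mod 5): 24·t ≡ 1 − 21 = -20 (mod 5).
    Reduce coefficients mod 5: 4·t ≡ 0 (mod 5).
    The inverse of 4 mod 5 is 4 (since 4·4 = 16 = 3·5 + 1), so t ≡ 4·0 = 0 ≡ 0 (mod 5).
    Then x = 21 + 24·0 = 21, valid modulo lcm(24, 5) = 120: x ≡ 21 (mod 120).
Verify: 21 mod 8 = 5 ✓, 21 mod 3 = 0 ✓, 21 mod 5 = 1 ✓.

x ≡ 21 (mod 120).


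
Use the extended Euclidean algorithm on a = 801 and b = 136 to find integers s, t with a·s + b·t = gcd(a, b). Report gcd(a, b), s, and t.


Euclidean algorithm on (801, 136) — divide until remainder is 0:
  801 = 5 · 136 + 121
  136 = 1 · 121 + 15
  121 = 8 · 15 + 1
  15 = 15 · 1 + 0
gcd(801, 136) = 1.
Track Bezout coefficients alongside the remainders: start with r₀ = 801 = a·1 + b·0 (s = 1, t = 0) and r₁ = 136 = a·0 + b·1 (s = 0, t = 1); each new remainder r_{k+1} = r_{k-1} − q_k·r_k inherits s_{k+1} = s_{k-1} − q_k·s_k, t_{k+1} = t_{k-1} − q_k·t_k, so r_k = a·s_k + b·t_k at every step:
  q = 5: r = 121, s = 1 − 5·0 = 1, t = 0 − 5·1 = -5  (check: 801·1 + 136·(-5) = 121)
  q = 1: r = 15, s = 0 − 1·1 = -1, t = 1 − 1·(-5) = 6  (check: 801·(-1) + 136·6 = 15)
  q = 8: r = 1, s = 1 − 8·(-1) = 9, t = -5 − 8·6 = -53  (check: 801·9 + 136·(-53) = 1)
The row with r = 1 (the gcd) gives the Bezout coefficients s = 9, t = -53.
Result: 801 · (9) + 136 · (-53) = 1.

gcd(801, 136) = 1; s = 9, t = -53 (check: 801·9 + 136·(-53) = 1).


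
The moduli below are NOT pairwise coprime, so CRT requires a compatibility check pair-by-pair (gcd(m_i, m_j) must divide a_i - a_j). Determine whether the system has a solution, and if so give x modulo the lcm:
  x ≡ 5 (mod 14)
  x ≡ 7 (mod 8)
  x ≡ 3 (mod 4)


Moduli 14, 8, 4 are not pairwise coprime, so CRT works modulo lcm(m_i) when all pairwise compatibility conditions hold.
Pairwise compatibility: gcd(m_i, m_j) must divide a_i - a_j for every pair.
Merge one congruence at a time:
  Start: x ≡ 5 (mod 14).
  Combine with x ≡ 7 (mod 8): gcd(14, 8) = 2; 7 - 5 = 2, which IS divisible by 2, so compatible.
    Write x = 5 + 14·t and substitute into x ≡ 7 (mod 8): 14·t ≡ 7 − 5 = 2 (mod 8).
    Divide the congruence (and modulus) by g = 2: 7·t ≡ 1 (mod 4).
    Reduce coefficients mod 4: 3·t ≡ 1 (mod 4).
    The inverse of 3 mod 4 is 3 (since 3·3 = 9 = 2·4 + 1), so t ≡ 3·1 = 3 ≡ 3 (mod 4).
    Then x = 5 + 14·3 = 47, valid modulo lcm(14, 8) = 56: x ≡ 47 (mod 56).
  Combine with x ≡ 3 (mod 4): gcd(56, 4) = 4; 3 - 47 = -44, which IS divisible by 4, so compatible.
    Write x = 47 + 56·t and substitute into x ≡ 3 (mod 4): 56·t ≡ 3 − 47 = -44 (mod 4).
    Divide the congruence (and modulus) by g = 4: 14·t ≡ -11 (mod 1).
    Modulo 1 every t works; take t = 0.
    Then x = 47 + 56·0 = 47, valid modulo lcm(56, 4) = 56: x ≡ 47 (mod 56).
Verify: 47 mod 14 = 5, 47 mod 8 = 7, 47 mod 4 = 3.

x ≡ 47 (mod 56).


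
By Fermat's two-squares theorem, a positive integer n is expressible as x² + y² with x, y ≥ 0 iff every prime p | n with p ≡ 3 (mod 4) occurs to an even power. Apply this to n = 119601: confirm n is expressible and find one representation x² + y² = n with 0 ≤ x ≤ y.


Step 1: Factor n = 119601 = 3^2 · 97 · 137.
Step 2: Check the mod-4 condition on each prime factor: 3 ≡ 3 (mod 4), exponent 2 (must be even); 97 ≡ 1 (mod 4), exponent 1; 137 ≡ 1 (mod 4), exponent 1.
All primes ≡ 3 (mod 4) appear to even exponent (or don't appear), so by the two-squares theorem n IS expressible as a sum of two squares.
Step 3: Build a representation. Group n = k² · m with k = 3 and m = 97 · 137 = 13289 (a product of primes ≡ 1 (mod 4)); a representation of m scales to one of n via (k·x)² + (k·y)² = k²(x² + y²). Each prime p ≡ 1 (mod 4) is itself a sum of two squares; find a² by testing p − a² for a perfect square:
  97: 97 − 1² = 96, 97 − 2² = 93, 97 − 3² = 88, 97 − 4² = 81 = 9² ⇒ 97 = 4² + 9².
  137: 137 − 1² = 136, 137 − 2² = 133, 137 − 3² = 128, 137 − 4² = 121 = 11² ⇒ 137 = 4² + 11².
  Combine using the Brahmagupta–Fibonacci identity (a² + b²)(c² + d²) = (ac − bd)² + (ad + bc)² = (ac + bd)² + (ad − bc)²:
  97 · 137 = 13289: from (4² + 9²)(4² + 11²), take (4·4 − 9·11, 4·11 + 9·4) = (16 − 99, 44 + 36) = (-83, 80); dropping signs (only squares matter) gives (83, 80); check 83² + 80² = 6889 + 6400 = 13289 ✓.
  Scale by k = 3: (3·83, 3·80) = (249, 240).
Step 4: Order so x ≤ y and verify: 240² + 249² = 57600 + 62001 = 119601 = n. ✓

n = 119601 = 240² + 249² (one valid representation with x ≤ y).
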